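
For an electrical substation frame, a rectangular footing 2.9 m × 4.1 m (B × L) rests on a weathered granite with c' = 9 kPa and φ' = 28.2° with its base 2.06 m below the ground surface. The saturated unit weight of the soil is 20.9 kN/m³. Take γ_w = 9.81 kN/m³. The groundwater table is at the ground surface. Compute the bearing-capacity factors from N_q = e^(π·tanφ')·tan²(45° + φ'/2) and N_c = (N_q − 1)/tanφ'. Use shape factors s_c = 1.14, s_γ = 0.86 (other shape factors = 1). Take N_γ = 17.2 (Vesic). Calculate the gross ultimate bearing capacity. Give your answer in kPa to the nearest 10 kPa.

tan28.2° = 0.5362, so N_q = e^(π×0.5362)·tan²(59.1°) = 5.39 × 2.792 = 15.05.
N_c = (15.05 − 1)/tan28.2° = 26.2.
γ' = 20.9 − 9.81 = 11.09 kN/m³ (submerged throughout). q = 11.09 × 2.06 = 22.845 kPa; the same γ' applies in the ½γBN_γ term.
c·N_c·s_c = 9 × 26.198 × 1.14 = 268.79 kPa
q·N_q = 22.845 × 15.047 = 343.76 kPa
0.5·γ·B·N_γ·s_γ = 0.5 × 11.09 × 2.9 × 17.2 × 0.86 = 237.86 kPa
q_ult = 268.79 + 343.76 + 237.86 = 850.42 kPa.

q_ult ≈ 850 kPa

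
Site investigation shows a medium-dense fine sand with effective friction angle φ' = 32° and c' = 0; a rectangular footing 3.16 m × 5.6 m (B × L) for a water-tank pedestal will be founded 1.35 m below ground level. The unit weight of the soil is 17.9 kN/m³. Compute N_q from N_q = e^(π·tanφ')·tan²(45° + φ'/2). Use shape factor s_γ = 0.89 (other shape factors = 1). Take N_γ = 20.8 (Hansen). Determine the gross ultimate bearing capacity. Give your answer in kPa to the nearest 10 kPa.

tan32° = 0.6249, so N_q = e^(π×0.6249)·tan²(61°) = 7.121 × 3.255 = 23.18.
Overburden at base level: q = 17.9 × 1.35 = 24.165 kPa.
Surcharge term q·N_q = 24.165 × 23.177 = 560.07 kPa; self-weight term 0.5·γ·B·N_γ·s_γ = 0.5 × 17.9 × 3.16 × 20.8 × 0.89 = 523.56 kPa.
q_ult = 560.07 + 523.56 = 1083.6 kPa.

q_ult ≈ 1080 kPa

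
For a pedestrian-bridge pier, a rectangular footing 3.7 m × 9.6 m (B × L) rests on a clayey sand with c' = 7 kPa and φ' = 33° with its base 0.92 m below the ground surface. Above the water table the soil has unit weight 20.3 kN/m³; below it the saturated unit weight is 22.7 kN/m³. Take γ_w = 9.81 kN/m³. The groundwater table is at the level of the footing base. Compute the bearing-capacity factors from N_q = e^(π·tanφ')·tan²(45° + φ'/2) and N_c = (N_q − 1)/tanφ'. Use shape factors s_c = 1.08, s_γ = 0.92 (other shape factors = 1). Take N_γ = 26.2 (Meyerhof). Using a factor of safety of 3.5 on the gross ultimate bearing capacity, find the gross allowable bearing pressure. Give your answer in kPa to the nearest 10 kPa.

q_all ≈ 390 kPa

N_q = e^(π·tan33°)·tan²(61.5°) = 26.09; N_c = (N_q − 1)/tanφ' = 38.64.
Effective surcharge at the founding depth q = γ·D_f = 20.3 × 0.92 = 18.676 kPa.
The water table coincides with the base, so in the self-weight term γ → γ' = 12.89 kN/m³.
q_ult = c·N_c·s_c + q·N_q + 0.5·γ·B·N_γ·s_γ
     = 7 × 38.638 × 1.08 + 18.676 × 26.092 + 0.5 × 12.89 × 3.7 × 26.2 × 0.92
     = 292.11 + 487.29 + 574.8 = 1354.2 kPa.
q_all = 1354.2 / 3.5 = 386.91 kPa.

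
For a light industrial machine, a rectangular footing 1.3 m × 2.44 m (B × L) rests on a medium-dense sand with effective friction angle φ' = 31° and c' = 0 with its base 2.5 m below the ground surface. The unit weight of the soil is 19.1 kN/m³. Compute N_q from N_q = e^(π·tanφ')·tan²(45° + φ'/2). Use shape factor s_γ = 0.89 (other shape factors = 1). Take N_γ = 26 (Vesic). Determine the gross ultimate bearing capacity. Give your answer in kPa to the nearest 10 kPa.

tan31° = 0.6009, so N_q = e^(π×0.6009)·tan²(60.5°) = 6.604 × 3.124 = 20.63.
Overburden at base level: q = 19.1 × 2.5 = 47.75 kPa.
Surcharge term q·N_q = 47.75 × 20.631 = 985.12 kPa; self-weight term 0.5·γ·B·N_γ·s_γ = 0.5 × 19.1 × 1.3 × 26 × 0.89 = 287.28 kPa.
q_ult = 985.12 + 287.28 = 1272.4 kPa.

q_ult ≈ 1270 kPa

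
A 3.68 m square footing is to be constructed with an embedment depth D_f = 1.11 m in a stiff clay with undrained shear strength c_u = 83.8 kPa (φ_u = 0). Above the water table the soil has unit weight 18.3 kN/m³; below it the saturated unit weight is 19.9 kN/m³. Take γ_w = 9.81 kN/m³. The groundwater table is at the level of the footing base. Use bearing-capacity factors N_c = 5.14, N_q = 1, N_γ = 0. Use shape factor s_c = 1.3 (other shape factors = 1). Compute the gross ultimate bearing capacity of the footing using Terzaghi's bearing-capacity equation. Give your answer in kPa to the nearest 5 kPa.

Overburden at base level: q = 18.3 × 1.11 = 20.313 kPa.
Cohesion term c·N_c·s_c = 83.8 × 5.14 × 1.3 = 559.95 kPa; surcharge term q·N_q = 20.313 × 1 = 20.313 kPa.
q_ult = 559.95 + 20.313 = 580.26 kPa.

q_ult ≈ 580 kPa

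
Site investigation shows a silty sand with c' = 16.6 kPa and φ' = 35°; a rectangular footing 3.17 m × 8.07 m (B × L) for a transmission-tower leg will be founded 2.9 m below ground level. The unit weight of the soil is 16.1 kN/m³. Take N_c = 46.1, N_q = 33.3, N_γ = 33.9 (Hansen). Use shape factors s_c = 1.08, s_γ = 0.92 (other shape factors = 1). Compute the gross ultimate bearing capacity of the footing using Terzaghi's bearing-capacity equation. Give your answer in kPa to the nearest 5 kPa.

q_ult ≈ 3175 kPa

q = γ·D_f = 16.1 × 2.9 = 46.69 kPa.
c·N_c·s_c = 16.6 × 46.1 × 1.08 = 826.48 kPa
q·N_q = 46.69 × 33.3 = 1554.8 kPa
0.5·γ·B·N_γ·s_γ = 0.5 × 16.1 × 3.17 × 33.9 × 0.92 = 795.87 kPa
q_ult = 826.48 + 1554.8 + 795.87 = 3177.1 kPa.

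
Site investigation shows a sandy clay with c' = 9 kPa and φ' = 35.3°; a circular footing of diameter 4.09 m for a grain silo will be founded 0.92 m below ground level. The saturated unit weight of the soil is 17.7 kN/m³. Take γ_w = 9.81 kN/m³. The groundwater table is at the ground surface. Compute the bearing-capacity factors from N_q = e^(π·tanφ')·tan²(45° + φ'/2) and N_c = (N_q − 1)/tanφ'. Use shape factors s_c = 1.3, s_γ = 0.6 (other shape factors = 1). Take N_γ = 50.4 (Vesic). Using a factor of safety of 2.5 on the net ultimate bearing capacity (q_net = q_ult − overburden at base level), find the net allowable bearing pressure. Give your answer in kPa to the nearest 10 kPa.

q_all(net) ≈ 510 kPa

N_q = e^(π·tan35.3°)·tan²(62.65°) = 34.57; N_c = (N_q − 1)/tanφ' = 47.41.
With the water table at the surface the whole profile is submerged: γ' = 17.7 − 9.81 = 7.89 kN/m³, so q = γ'·D_f = 7.2588 kPa; the same γ' applies in the ½γBN_γ term.
q_ult = c·N_c·s_c + q·N_q + 0.5·γ·B·N_γ·s_γ
     = 9 × 47.406 × 1.3 + 7.2588 × 34.565 + 0.5 × 7.89 × 4.09 × 50.4 × 0.6
     = 554.65 + 250.9 + 487.92 = 1293.5 kPa.
q_net = 1293.5 − 7.2588 = 1286.2 kPa.
q_all(net) = 1286.2 / 2.5 = 514.49 kPa.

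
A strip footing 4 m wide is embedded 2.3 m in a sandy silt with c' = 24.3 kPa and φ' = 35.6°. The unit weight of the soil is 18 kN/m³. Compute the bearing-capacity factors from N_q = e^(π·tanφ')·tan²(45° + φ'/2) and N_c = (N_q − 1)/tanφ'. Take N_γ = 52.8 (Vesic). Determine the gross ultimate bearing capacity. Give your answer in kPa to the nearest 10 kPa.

q_ult ≈ 4570 kPa

tan35.6° = 0.7159, so N_q = e^(π×0.7159)·tan²(62.8°) = 9.48 × 3.786 = 35.89.
N_c = (35.89 − 1)/tan35.6° = 48.74.
Effective surcharge at the founding depth q = γ·D_f = 18 × 2.3 = 41.4 kPa.
q_ult = c·N_c + q·N_q + 0.5·γ·B·N_γ
     = 24.3 × 48.736 + 41.4 × 35.891 + 0.5 × 18 × 4 × 52.8
     = 1184.3 + 1485.9 + 1900.8 = 4571 kPa.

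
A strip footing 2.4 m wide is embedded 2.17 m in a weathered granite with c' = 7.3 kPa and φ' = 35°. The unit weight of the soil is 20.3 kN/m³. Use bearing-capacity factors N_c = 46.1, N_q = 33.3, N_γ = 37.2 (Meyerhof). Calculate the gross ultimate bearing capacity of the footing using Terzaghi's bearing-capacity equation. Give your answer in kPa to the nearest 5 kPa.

Overburden at base level: q = 20.3 × 2.17 = 44.051 kPa.
Cohesion term c·N_c = 7.3 × 46.1 = 336.53 kPa; surcharge term q·N_q = 44.051 × 33.3 = 1466.9 kPa; self-weight term 0.5·γ·B·N_γ = 0.5 × 20.3 × 2.4 × 37.2 = 906.19 kPa.
q_ult = 336.53 + 1466.9 + 906.19 = 2709.6 kPa.

q_ult ≈ 2710 kPa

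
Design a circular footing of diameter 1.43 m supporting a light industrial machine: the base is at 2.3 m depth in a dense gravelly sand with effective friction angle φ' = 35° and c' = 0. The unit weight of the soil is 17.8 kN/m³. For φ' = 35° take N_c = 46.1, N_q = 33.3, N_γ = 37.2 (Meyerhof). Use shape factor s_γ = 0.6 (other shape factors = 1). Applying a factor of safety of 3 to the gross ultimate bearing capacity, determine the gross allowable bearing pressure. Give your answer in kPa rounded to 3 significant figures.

q = γ·D_f = 17.8 × 2.3 = 40.94 kPa.
q·N_q = 40.94 × 33.3 = 1363.3 kPa
0.5·γ·B·N_γ·s_γ = 0.5 × 17.8 × 1.43 × 37.2 × 0.6 = 284.07 kPa
q_ult = 1363.3 + 284.07 = 1647.4 kPa.
q_all = q_ult / FS = 1647.4 / 3 = 549.12 kPa.

q_all ≈ 549 kPa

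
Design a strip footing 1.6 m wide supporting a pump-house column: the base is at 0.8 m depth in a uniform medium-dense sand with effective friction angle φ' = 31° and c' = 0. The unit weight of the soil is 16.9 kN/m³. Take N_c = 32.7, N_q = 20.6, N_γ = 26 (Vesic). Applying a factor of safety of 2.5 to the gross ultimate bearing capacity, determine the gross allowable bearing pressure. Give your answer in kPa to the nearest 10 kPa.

q_all ≈ 250 kPa

q = γ·D_f = 16.9 × 0.8 = 13.52 kPa.
q·N_q = 13.52 × 20.6 = 278.51 kPa
0.5·γ·B·N_γ = 0.5 × 16.9 × 1.6 × 26 = 351.52 kPa
q_ult = 278.51 + 351.52 = 630.03 kPa.
q_all = q_ult / FS = 630.03 / 2.5 = 252.01 kPa.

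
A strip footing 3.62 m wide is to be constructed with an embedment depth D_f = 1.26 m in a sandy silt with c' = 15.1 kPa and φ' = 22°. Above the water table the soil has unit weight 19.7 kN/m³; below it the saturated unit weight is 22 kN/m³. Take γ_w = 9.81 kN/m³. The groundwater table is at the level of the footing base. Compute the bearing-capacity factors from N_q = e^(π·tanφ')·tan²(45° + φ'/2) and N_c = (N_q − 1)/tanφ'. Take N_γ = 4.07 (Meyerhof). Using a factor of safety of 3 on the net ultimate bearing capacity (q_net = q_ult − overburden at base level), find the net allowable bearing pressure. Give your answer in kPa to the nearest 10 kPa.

q_all(net) ≈ 170 kPa

N_q = e^(π·tan22°)·tan²(56°) = 7.82; N_c = (N_q − 1)/tanφ' = 16.88.
Overburden at base level: q = 19.7 × 1.26 = 24.822 kPa.
Below the base the soil is submerged, so the ½γBN_γ term uses γ' = 22 − 9.81 = 12.19 kN/m³.
Cohesion term c·N_c = 15.1 × 16.883 = 254.93 kPa; surcharge term q·N_q = 24.822 × 7.8211 = 194.14 kPa; self-weight term 0.5·γ·B·N_γ = 0.5 × 12.19 × 3.62 × 4.07 = 89.8 kPa.
q_ult = 254.93 + 194.14 + 89.8 = 538.87 kPa.
q_net = 538.87 − 24.822 = 514.05 kPa.
q_all(net) = 514.05 / 3 = 171.35 kPa.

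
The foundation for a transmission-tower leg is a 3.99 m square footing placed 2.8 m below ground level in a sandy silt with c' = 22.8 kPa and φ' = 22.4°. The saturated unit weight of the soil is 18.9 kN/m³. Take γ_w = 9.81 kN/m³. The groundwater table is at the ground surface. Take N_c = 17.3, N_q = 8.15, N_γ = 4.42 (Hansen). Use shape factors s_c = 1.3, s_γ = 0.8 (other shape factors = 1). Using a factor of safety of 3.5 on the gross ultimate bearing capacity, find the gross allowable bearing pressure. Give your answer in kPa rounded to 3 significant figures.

With the water table at the surface the whole profile is submerged: γ' = 18.9 − 9.81 = 9.09 kN/m³, so q = γ'·D_f = 25.452 kPa; the same γ' applies in the ½γBN_γ term.
q_ult = c·N_c·s_c + q·N_q + 0.5·γ·B·N_γ·s_γ
     = 22.8 × 17.3 × 1.3 + 25.452 × 8.15 + 0.5 × 9.09 × 3.99 × 4.42 × 0.8
     = 512.77 + 207.43 + 64.124 = 784.33 kPa.
q_all = 784.33 / 3.5 = 224.09 kPa.

q_all ≈ 224 kPa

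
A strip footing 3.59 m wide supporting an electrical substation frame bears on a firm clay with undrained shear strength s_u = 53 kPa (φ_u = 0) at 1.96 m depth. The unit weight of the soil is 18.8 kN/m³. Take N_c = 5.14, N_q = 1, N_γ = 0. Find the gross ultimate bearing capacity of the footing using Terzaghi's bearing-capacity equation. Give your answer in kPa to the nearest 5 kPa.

Overburden at base level: q = 18.8 × 1.96 = 36.848 kPa.
Cohesion term c·N_c = 53 × 5.14 = 272.42 kPa; surcharge term q·N_q = 36.848 × 1 = 36.848 kPa.
q_ult = 272.42 + 36.848 = 309.27 kPa.

q_ult ≈ 310 kPa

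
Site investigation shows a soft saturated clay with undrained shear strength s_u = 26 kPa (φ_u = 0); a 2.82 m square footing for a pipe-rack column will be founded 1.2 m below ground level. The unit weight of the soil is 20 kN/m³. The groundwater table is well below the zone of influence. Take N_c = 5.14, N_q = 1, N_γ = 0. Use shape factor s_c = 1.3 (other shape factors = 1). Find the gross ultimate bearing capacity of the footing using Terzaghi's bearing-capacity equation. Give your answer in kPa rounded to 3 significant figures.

q_ult ≈ 198 kPa

q = γ·D_f = 20 × 1.2 = 24 kPa.
c·N_c·s_c = 26 × 5.14 × 1.3 = 173.73 kPa
q·N_q = 24 × 1 = 24 kPa
q_ult = 173.73 + 24 = 197.73 kPa.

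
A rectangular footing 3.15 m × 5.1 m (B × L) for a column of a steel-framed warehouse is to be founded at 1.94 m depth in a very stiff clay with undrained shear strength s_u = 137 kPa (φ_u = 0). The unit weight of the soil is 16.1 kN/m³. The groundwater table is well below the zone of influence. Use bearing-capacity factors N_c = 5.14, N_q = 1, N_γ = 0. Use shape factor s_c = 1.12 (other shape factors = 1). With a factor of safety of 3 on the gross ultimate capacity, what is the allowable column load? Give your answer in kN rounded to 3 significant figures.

P_all ≈ 4390 kN

Overburden at base level: q = 16.1 × 1.94 = 31.234 kPa.
Cohesion term c·N_c·s_c = 137 × 5.14 × 1.12 = 788.68 kPa; surcharge term q·N_q = 31.234 × 1 = 31.234 kPa.
q_ult = 788.68 + 31.234 = 819.92 kPa.
Gross allowable pressure q_all = 819.92 / 3 = 273.31 kPa.
Footing area = 16.065 m², so allowable column load = 273.31 × 16.065 = 4390.6 kN.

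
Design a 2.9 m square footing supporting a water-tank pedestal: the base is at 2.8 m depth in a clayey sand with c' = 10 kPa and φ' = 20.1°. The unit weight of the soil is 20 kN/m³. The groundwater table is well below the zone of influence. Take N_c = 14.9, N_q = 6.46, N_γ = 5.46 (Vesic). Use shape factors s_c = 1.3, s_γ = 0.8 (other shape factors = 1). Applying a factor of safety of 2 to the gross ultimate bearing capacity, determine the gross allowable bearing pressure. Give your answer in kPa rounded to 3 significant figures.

q_all ≈ 341 kPa

q = γ·D_f = 20 × 2.8 = 56 kPa.
c·N_c·s_c = 10 × 14.9 × 1.3 = 193.7 kPa
q·N_q = 56 × 6.46 = 361.76 kPa
0.5·γ·B·N_γ·s_γ = 0.5 × 20 × 2.9 × 5.46 × 0.8 = 126.67 kPa
q_ult = 193.7 + 361.76 + 126.67 = 682.13 kPa.
q_all = q_ult / FS = 682.13 / 2 = 341.07 kPa.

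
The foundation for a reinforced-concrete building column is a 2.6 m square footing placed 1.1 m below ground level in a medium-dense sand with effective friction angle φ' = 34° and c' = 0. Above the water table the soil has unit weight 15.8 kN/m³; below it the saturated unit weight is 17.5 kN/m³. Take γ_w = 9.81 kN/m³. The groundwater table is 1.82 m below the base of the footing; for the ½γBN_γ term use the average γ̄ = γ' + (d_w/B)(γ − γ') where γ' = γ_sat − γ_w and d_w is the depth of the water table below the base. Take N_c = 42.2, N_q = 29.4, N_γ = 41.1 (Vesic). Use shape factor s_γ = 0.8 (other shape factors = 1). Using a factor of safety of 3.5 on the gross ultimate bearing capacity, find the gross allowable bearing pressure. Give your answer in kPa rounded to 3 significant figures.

q_all ≈ 309 kPa

Effective surcharge at the founding depth q = γ·D_f = 15.8 × 1.1 = 17.38 kPa.
With d_w = 1.82 m < B, γ̄ = 7.69 + (1.82/2.6) × (15.8 − 7.69) = 13.367 kN/m³.
q_ult = q·N_q + 0.5·γ·B·N_γ·s_γ
     = 17.38 × 29.4 + 0.5 × 13.367 × 2.6 × 41.1 × 0.8
     = 510.97 + 571.36 = 1082.3 kPa.
q_all = 1082.3 / 3.5 = 309.24 kPa.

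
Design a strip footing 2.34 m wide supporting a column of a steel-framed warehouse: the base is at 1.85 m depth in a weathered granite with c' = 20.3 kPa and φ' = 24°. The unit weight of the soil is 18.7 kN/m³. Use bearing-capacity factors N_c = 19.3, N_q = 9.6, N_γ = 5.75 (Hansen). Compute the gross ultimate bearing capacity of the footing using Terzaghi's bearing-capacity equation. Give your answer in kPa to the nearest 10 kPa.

q_ult ≈ 850 kPa

q = γ·D_f = 18.7 × 1.85 = 34.595 kPa.
c·N_c = 20.3 × 19.3 = 391.79 kPa
q·N_q = 34.595 × 9.6 = 332.11 kPa
0.5·γ·B·N_γ = 0.5 × 18.7 × 2.34 × 5.75 = 125.8 kPa
q_ult = 391.79 + 332.11 + 125.8 = 849.71 kPa.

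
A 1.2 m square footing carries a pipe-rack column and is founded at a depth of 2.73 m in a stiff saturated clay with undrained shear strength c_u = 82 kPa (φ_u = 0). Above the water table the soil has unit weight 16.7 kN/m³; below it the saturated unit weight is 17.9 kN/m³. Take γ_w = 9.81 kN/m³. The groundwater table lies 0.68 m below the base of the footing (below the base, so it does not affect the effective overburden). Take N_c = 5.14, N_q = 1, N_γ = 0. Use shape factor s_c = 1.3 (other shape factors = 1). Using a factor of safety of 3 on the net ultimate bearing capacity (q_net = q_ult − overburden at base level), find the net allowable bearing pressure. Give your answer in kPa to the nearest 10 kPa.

Overburden at base level: q = 16.7 × 2.73 = 45.591 kPa.
Cohesion term c·N_c·s_c = 82 × 5.14 × 1.3 = 547.92 kPa; surcharge term q·N_q = 45.591 × 1 = 45.591 kPa.
q_ult = 547.92 + 45.591 = 593.51 kPa.
q_net = 593.51 − 45.591 = 547.92 kPa.
q_all(net) = 547.92 / 3 = 182.64 kPa.

q_all(net) ≈ 180 kPa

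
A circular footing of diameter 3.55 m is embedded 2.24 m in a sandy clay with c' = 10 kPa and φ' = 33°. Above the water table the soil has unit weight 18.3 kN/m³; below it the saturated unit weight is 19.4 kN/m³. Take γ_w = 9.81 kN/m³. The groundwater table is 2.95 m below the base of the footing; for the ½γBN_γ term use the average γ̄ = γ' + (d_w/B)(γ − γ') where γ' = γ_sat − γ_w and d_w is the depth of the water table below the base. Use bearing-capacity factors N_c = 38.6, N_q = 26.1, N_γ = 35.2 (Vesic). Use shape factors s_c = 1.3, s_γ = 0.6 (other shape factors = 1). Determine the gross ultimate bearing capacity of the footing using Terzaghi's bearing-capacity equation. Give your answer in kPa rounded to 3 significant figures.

q = γ·D_f = 18.3 × 2.24 = 40.992 kPa.
γ' = 9.59 kN/m³; averaging over the depth B below the base, γ̄ = γ' + (d_w/B)(γ − γ') = 16.828 kN/m³.
c·N_c·s_c = 10 × 38.6 × 1.3 = 501.8 kPa
q·N_q = 40.992 × 26.1 = 1069.9 kPa
0.5·γ·B·N_γ·s_γ = 0.5 × 16.828 × 3.55 × 35.2 × 0.6 = 630.84 kPa
q_ult = 501.8 + 1069.9 + 630.84 = 2202.5 kPa.

q_ult ≈ 2200 kPa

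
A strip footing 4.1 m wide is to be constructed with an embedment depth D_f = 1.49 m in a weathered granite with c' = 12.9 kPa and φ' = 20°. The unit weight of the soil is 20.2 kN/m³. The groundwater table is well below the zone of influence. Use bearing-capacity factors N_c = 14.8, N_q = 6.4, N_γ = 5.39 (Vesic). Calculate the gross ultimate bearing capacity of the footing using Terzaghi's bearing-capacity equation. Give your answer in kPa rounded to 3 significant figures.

q_ult ≈ 607 kPa

Overburden at base level: q = 20.2 × 1.49 = 30.098 kPa.
Cohesion term c·N_c = 12.9 × 14.8 = 190.92 kPa; surcharge term q·N_q = 30.098 × 6.4 = 192.63 kPa; self-weight term 0.5·γ·B·N_γ = 0.5 × 20.2 × 4.1 × 5.39 = 223.2 kPa.
q_ult = 190.92 + 192.63 + 223.2 = 606.75 kPa.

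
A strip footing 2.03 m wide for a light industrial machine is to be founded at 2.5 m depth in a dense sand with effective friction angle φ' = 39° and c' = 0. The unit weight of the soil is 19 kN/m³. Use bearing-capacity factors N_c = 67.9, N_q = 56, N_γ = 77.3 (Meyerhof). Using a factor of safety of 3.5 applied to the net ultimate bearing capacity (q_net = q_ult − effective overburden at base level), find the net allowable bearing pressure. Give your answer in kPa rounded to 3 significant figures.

Effective surcharge at the founding depth q = γ·D_f = 19 × 2.5 = 47.5 kPa.
q_ult = q·N_q + 0.5·γ·B·N_γ
     = 47.5 × 56 + 0.5 × 19 × 2.03 × 77.3
     = 2660 + 1490.7 = 4150.7 kPa.
Net ultimate: q_net = 4150.7 − 47.5 = 4103.2 kPa.
q_all(net) = 4103.2 / 3.5 = 1172.4 kPa.

q_all(net) ≈ 1170 kPa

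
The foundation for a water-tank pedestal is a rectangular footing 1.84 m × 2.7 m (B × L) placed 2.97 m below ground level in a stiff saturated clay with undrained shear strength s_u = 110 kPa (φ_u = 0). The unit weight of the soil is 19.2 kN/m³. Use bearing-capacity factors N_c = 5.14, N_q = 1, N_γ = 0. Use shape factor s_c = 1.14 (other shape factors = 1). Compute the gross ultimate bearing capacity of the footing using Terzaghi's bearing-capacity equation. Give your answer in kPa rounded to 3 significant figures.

q_ult ≈ 702 kPa

q = γ·D_f = 19.2 × 2.97 = 57.024 kPa.
c·N_c·s_c = 110 × 5.14 × 1.14 = 644.56 kPa
q·N_q = 57.024 × 1 = 57.024 kPa
q_ult = 644.56 + 57.024 = 701.58 kPa.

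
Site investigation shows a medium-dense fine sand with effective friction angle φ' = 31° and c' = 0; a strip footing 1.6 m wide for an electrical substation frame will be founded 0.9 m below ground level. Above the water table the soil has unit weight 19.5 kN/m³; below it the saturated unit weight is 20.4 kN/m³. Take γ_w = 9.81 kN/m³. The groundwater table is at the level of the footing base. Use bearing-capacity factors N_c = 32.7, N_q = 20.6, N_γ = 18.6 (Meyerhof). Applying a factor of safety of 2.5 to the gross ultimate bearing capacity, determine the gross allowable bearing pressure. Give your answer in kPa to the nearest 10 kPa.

Overburden at base level: q = 19.5 × 0.9 = 17.55 kPa.
Below the base the soil is submerged, so the ½γBN_γ term uses γ' = 20.4 − 9.81 = 10.59 kN/m³.
Surcharge term q·N_q = 17.55 × 20.6 = 361.53 kPa; self-weight term 0.5·γ·B·N_γ = 0.5 × 10.59 × 1.6 × 18.6 = 157.58 kPa.
q_ult = 361.53 + 157.58 = 519.11 kPa.
q_all = q_ult / FS = 519.11 / 2.5 = 207.64 kPa.

q_all ≈ 210 kPa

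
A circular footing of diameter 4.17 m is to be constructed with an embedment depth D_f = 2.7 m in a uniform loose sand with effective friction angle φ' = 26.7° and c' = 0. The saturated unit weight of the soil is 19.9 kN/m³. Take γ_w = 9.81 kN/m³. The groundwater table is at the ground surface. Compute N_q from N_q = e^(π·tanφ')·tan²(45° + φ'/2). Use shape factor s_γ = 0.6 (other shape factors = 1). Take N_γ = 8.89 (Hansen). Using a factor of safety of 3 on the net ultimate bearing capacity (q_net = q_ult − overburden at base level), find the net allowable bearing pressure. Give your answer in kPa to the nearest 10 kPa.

q_all(net) ≈ 140 kPa

N_q = e^(π·tan26.7°)·tan²(58.35°) = 12.78.
Water table at ground surface, so effective unit weight γ' = 19.9 − 9.81 = 10.09 kN/m³ is used throughout; overburden q = 10.09 × 2.7 = 27.243 kPa; the same γ' applies in the ½γBN_γ term.
Surcharge term q·N_q = 27.243 × 12.778 = 348.12 kPa; self-weight term 0.5·γ·B·N_γ·s_γ = 0.5 × 10.09 × 4.17 × 8.89 × 0.6 = 112.21 kPa.
q_ult = 348.12 + 112.21 = 460.33 kPa.
q_net = 460.33 − 27.243 = 433.09 kPa.
q_all(net) = 433.09 / 3 = 144.36 kPa.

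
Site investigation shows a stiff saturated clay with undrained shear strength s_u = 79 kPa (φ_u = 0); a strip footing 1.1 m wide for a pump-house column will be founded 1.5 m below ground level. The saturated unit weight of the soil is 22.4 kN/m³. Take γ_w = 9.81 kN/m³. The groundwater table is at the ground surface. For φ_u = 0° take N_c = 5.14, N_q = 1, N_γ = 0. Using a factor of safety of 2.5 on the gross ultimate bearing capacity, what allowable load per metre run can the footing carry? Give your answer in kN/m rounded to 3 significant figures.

≈ 187 kN/m

With the water table at the surface the whole profile is submerged: γ' = 22.4 − 9.81 = 12.59 kN/m³, so q = γ'·D_f = 18.885 kPa.
q_ult = c·N_c + q·N_q
     = 79 × 5.14 + 18.885 × 1
     = 406.06 + 18.885 = 424.94 kPa.
Gross allowable pressure q_all = 424.94 / 2.5 = 169.98 kPa.
Allowable wall load = q_all × B = 169.98 × 1.1 = 186.98 kN per metre run.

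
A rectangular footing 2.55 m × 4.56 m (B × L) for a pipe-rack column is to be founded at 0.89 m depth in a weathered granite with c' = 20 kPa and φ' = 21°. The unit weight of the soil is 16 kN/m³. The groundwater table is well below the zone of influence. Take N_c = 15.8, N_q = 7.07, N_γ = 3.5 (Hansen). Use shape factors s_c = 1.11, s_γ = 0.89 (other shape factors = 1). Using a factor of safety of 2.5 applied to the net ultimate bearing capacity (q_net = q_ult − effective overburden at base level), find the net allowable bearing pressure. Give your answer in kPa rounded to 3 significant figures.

q_all(net) ≈ 200 kPa

Effective surcharge at the founding depth q = γ·D_f = 16 × 0.89 = 14.24 kPa.
q_ult = c·N_c·s_c + q·N_q + 0.5·γ·B·N_γ·s_γ
     = 20 × 15.8 × 1.11 + 14.24 × 7.07 + 0.5 × 16 × 2.55 × 3.5 × 0.89
     = 350.76 + 100.68 + 63.546 = 514.98 kPa.
Net ultimate: q_net = 514.98 − 14.24 = 500.74 kPa.
q_all(net) = 500.74 / 2.5 = 200.3 kPa.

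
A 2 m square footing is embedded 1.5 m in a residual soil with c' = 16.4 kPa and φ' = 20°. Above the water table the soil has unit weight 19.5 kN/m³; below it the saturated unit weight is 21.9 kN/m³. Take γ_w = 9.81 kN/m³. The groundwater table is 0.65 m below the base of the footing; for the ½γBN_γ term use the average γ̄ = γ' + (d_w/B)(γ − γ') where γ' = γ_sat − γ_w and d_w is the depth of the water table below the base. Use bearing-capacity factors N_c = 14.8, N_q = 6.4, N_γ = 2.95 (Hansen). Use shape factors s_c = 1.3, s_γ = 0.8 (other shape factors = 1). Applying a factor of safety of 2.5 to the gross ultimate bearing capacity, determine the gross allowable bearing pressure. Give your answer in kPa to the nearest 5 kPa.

q_all ≈ 215 kPa

Overburden at base level: q = 19.5 × 1.5 = 29.25 kPa.
The water table is 0.65 m below the base (< B = 2 m), so the ½γBN_γ term uses γ̄ = γ' + (d_w/B)(γ − γ') = 12.09 + (0.65/2)(19.5 − 12.09) = 14.498 kN/m³.
Cohesion term c·N_c·s_c = 16.4 × 14.8 × 1.3 = 315.54 kPa; surcharge term q·N_q = 29.25 × 6.4 = 187.2 kPa; self-weight term 0.5·γ·B·N_γ·s_γ = 0.5 × 14.498 × 2 × 2.95 × 0.8 = 34.216 kPa.
q_ult = 315.54 + 187.2 + 34.216 = 536.95 kPa.
q_all = q_ult / FS = 536.95 / 2.5 = 214.78 kPa.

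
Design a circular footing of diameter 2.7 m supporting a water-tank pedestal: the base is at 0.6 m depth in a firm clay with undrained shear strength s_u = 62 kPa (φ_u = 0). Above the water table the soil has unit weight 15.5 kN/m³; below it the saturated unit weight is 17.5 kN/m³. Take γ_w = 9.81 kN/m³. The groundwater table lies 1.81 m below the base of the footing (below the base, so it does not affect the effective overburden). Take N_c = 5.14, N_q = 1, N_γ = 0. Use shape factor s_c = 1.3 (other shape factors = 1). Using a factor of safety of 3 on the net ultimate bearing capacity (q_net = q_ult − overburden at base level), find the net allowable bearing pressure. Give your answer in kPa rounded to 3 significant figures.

Effective surcharge at the founding depth q = γ·D_f = 15.5 × 0.6 = 9.3 kPa.
q_ult = c·N_c·s_c + q·N_q
     = 62 × 5.14 × 1.3 + 9.3 × 1
     = 414.28 + 9.3 = 423.58 kPa.
q_net = 423.58 − 9.3 = 414.28 kPa.
q_all(net) = 414.28 / 3 = 138.09 kPa.

q_all(net) ≈ 138 kPa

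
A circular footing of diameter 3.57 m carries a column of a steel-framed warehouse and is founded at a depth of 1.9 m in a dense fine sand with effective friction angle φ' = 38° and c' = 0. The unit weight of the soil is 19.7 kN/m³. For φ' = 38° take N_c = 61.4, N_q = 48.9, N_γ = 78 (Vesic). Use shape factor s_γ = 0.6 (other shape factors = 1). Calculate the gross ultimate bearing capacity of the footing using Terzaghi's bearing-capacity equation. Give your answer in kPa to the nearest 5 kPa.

q_ult ≈ 3475 kPa

Overburden at base level: q = 19.7 × 1.9 = 37.43 kPa.
Surcharge term q·N_q = 37.43 × 48.9 = 1830.3 kPa; self-weight term 0.5·γ·B·N_γ·s_γ = 0.5 × 19.7 × 3.57 × 78 × 0.6 = 1645.7 kPa.
q_ult = 1830.3 + 1645.7 = 3476 kPa.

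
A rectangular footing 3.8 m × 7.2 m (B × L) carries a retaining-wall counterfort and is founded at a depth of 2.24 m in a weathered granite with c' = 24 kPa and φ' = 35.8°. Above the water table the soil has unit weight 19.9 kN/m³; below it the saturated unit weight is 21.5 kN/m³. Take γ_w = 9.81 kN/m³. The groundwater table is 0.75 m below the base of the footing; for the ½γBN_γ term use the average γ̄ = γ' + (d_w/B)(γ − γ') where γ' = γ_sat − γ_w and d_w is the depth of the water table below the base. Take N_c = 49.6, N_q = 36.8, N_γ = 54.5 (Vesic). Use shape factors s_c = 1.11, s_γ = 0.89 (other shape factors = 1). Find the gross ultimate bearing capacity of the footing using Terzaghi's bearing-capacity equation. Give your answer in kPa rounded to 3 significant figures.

Overburden at base level: q = 19.9 × 2.24 = 44.576 kPa.
The water table is 0.75 m below the base (< B = 3.8 m), so the ½γBN_γ term uses γ̄ = γ' + (d_w/B)(γ − γ') = 11.69 + (0.75/3.8)(19.9 − 11.69) = 13.31 kN/m³.
Cohesion term c·N_c·s_c = 24 × 49.6 × 1.11 = 1321.3 kPa; surcharge term q·N_q = 44.576 × 36.8 = 1640.4 kPa; self-weight term 0.5·γ·B·N_γ·s_γ = 0.5 × 13.31 × 3.8 × 54.5 × 0.89 = 1226.7 kPa.
q_ult = 1321.3 + 1640.4 + 1226.7 = 4188.4 kPa.

q_ult ≈ 4190 kPa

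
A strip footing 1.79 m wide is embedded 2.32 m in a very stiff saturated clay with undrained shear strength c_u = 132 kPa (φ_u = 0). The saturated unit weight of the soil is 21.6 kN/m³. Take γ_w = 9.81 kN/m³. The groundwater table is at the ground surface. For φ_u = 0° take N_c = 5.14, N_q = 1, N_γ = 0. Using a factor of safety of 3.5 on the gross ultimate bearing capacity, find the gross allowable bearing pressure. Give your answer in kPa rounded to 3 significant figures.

With the water table at the surface the whole profile is submerged: γ' = 21.6 − 9.81 = 11.79 kN/m³, so q = γ'·D_f = 27.353 kPa.
q_ult = c·N_c + q·N_q
     = 132 × 5.14 + 27.353 × 1
     = 678.48 + 27.353 = 705.83 kPa.
q_all = 705.83 / 3.5 = 201.67 kPa.

q_all ≈ 202 kPa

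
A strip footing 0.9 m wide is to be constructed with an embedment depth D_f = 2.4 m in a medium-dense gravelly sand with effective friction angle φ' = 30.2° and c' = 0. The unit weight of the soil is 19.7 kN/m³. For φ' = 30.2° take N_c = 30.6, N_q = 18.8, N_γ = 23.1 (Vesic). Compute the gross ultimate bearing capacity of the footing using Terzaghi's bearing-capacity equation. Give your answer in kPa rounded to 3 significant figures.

q = γ·D_f = 19.7 × 2.4 = 47.28 kPa.
q·N_q = 47.28 × 18.8 = 888.86 kPa
0.5·γ·B·N_γ = 0.5 × 19.7 × 0.9 × 23.1 = 204.78 kPa
q_ult = 888.86 + 204.78 = 1093.6 kPa.

q_ult ≈ 1090 kPa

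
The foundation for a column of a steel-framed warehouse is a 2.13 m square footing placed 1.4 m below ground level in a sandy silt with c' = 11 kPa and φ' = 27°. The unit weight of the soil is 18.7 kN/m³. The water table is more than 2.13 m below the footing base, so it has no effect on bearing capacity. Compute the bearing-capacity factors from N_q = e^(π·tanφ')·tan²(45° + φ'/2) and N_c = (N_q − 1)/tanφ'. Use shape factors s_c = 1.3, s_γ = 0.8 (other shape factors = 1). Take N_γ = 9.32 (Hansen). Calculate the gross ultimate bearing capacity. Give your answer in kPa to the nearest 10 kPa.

q_ult ≈ 840 kPa

tan27° = 0.5095, so N_q = e^(π×0.5095)·tan²(58.5°) = 4.957 × 2.663 = 13.2.
N_c = (13.2 − 1)/tan27° = 23.94.
q = γ·D_f = 18.7 × 1.4 = 26.18 kPa.
c·N_c·s_c = 11 × 23.942 × 1.3 = 342.37 kPa
q·N_q = 26.18 × 13.199 = 345.55 kPa
0.5·γ·B·N_γ·s_γ = 0.5 × 18.7 × 2.13 × 9.32 × 0.8 = 148.49 kPa
q_ult = 342.37 + 345.55 + 148.49 = 836.42 kPa.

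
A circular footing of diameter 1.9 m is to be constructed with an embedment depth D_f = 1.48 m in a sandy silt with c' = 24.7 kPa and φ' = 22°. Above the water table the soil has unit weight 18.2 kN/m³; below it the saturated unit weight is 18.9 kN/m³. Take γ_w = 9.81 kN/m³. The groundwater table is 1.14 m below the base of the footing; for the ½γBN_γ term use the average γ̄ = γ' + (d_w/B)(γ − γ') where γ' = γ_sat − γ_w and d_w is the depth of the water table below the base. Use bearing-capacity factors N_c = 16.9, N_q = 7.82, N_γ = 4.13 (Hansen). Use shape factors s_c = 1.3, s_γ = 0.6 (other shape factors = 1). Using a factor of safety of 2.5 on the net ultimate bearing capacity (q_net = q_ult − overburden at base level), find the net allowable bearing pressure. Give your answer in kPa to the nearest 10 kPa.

Effective surcharge at the founding depth q = γ·D_f = 18.2 × 1.48 = 26.936 kPa.
With d_w = 1.14 m < B, γ̄ = 9.09 + (1.14/1.9) × (18.2 − 9.09) = 14.556 kN/m³.
q_ult = c·N_c·s_c + q·N_q + 0.5·γ·B·N_γ·s_γ
     = 24.7 × 16.9 × 1.3 + 26.936 × 7.82 + 0.5 × 14.556 × 1.9 × 4.13 × 0.6
     = 542.66 + 210.64 + 34.266 = 787.56 kPa.
q_net = 787.56 − 26.936 = 760.63 kPa.
q_all(net) = 760.63 / 2.5 = 304.25 kPa.

q_all(net) ≈ 300 kPa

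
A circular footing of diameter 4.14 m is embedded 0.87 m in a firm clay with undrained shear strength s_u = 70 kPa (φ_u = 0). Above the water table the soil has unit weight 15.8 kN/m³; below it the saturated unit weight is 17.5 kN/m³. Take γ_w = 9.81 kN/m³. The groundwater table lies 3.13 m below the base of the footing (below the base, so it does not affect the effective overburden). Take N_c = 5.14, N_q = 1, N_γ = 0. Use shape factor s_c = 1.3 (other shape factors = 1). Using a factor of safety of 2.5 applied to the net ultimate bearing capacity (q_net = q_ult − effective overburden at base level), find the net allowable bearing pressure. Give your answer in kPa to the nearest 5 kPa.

q = γ·D_f = 15.8 × 0.87 = 13.746 kPa.
c·N_c·s_c = 70 × 5.14 × 1.3 = 467.74 kPa
q·N_q = 13.746 × 1 = 13.746 kPa
q_ult = 467.74 + 13.746 = 481.49 kPa.
Net ultimate: q_net = 481.49 − 13.746 = 467.74 kPa.
q_all(net) = 467.74 / 2.5 = 187.1 kPa.

q_all(net) ≈ 185 kPa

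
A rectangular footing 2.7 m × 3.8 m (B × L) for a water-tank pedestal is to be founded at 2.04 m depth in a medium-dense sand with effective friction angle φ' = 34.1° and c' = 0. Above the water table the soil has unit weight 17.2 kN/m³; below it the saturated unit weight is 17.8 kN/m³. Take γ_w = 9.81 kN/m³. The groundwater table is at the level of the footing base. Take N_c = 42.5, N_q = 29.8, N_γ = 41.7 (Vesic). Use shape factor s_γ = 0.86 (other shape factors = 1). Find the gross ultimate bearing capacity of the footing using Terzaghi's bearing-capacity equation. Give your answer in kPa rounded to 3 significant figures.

q = γ·D_f = 17.2 × 2.04 = 35.088 kPa.
For the ½γBN_γ term take γ' = 17.8 − 9.81 = 7.99 kN/m³ (soil below base is submerged).
q·N_q = 35.088 × 29.8 = 1045.6 kPa
0.5·γ·B·N_γ·s_γ = 0.5 × 7.99 × 2.7 × 41.7 × 0.86 = 386.83 kPa
q_ult = 1045.6 + 386.83 = 1432.4 kPa.

q_ult ≈ 1430 kPa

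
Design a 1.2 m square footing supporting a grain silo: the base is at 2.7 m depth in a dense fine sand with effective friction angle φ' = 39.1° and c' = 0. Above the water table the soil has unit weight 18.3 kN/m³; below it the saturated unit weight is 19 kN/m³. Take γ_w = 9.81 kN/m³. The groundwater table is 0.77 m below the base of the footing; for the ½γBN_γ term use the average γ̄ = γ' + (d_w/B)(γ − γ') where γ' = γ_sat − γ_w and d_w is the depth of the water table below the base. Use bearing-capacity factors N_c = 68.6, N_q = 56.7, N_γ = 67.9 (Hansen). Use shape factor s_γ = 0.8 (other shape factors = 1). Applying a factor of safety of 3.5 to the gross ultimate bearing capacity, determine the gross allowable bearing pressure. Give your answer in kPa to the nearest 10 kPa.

q_all ≈ 940 kPa

Effective surcharge at the founding depth q = γ·D_f = 18.3 × 2.7 = 49.41 kPa.
With d_w = 0.77 m < B, γ̄ = 9.19 + (0.77/1.2) × (18.3 − 9.19) = 15.036 kN/m³.
q_ult = q·N_q + 0.5·γ·B·N_γ·s_γ
     = 49.41 × 56.7 + 0.5 × 15.036 × 1.2 × 67.9 × 0.8
     = 2801.5 + 490.04 = 3291.6 kPa.
q_all = q_ult / FS = 3291.6 / 3.5 = 940.45 kPa.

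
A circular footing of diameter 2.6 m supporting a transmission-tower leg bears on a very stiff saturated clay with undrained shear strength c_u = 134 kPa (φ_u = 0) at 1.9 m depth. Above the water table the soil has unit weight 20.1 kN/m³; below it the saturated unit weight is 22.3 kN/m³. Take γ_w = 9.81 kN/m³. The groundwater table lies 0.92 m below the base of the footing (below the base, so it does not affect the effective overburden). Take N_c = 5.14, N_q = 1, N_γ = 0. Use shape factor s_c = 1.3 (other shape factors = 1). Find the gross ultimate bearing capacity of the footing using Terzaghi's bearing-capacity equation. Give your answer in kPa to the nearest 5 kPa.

Overburden at base level: q = 20.1 × 1.9 = 38.19 kPa.
Cohesion term c·N_c·s_c = 134 × 5.14 × 1.3 = 895.39 kPa; surcharge term q·N_q = 38.19 × 1 = 38.19 kPa.
q_ult = 895.39 + 38.19 = 933.58 kPa.

q_ult ≈ 935 kPa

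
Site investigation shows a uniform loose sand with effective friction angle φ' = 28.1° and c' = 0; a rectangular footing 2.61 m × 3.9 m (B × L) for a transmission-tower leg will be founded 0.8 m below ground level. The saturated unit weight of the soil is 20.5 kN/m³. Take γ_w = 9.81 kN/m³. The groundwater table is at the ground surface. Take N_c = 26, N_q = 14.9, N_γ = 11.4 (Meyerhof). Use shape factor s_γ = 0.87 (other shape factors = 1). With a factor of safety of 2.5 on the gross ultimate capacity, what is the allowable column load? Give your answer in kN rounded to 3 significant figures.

Water table at ground surface, so effective unit weight γ' = 20.5 − 9.81 = 10.69 kN/m³ is used throughout; overburden q = 10.69 × 0.8 = 8.552 kPa; the same γ' applies in the ½γBN_γ term.
Surcharge term q·N_q = 8.552 × 14.9 = 127.42 kPa; self-weight term 0.5·γ·B·N_γ·s_γ = 0.5 × 10.69 × 2.61 × 11.4 × 0.87 = 138.36 kPa.
q_ult = 127.42 + 138.36 = 265.79 kPa.
Gross allowable pressure q_all = 265.79 / 2.5 = 106.31 kPa.
Footing area = 10.179 m², so allowable column load = 106.31 × 10.179 = 1082.2 kN.

P_all ≈ 1080 kN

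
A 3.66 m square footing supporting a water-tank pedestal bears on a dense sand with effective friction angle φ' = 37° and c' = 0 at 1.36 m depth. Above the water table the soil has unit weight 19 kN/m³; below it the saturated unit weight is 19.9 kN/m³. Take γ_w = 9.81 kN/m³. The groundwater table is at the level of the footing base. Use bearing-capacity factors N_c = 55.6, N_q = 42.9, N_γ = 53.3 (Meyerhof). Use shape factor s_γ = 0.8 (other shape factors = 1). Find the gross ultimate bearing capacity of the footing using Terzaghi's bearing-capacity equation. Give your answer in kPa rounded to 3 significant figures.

Effective surcharge at the founding depth q = γ·D_f = 19 × 1.36 = 25.84 kPa.
The water table coincides with the base, so in the self-weight term γ → γ' = 10.09 kN/m³.
q_ult = q·N_q + 0.5·γ·B·N_γ·s_γ
     = 25.84 × 42.9 + 0.5 × 10.09 × 3.66 × 53.3 × 0.8
     = 1108.5 + 787.33 = 1895.9 kPa.

q_ult ≈ 1900 kPa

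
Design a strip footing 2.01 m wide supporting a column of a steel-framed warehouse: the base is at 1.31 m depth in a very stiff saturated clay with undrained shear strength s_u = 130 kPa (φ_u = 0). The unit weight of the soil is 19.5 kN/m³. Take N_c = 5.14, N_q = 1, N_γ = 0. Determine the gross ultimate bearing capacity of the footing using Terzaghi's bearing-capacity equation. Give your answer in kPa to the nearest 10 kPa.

q_ult ≈ 690 kPa

Effective surcharge at the founding depth q = γ·D_f = 19.5 × 1.31 = 25.545 kPa.
q_ult = c·N_c + q·N_q
     = 130 × 5.14 + 25.545 × 1
     = 668.2 + 25.545 = 693.74 kPa.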